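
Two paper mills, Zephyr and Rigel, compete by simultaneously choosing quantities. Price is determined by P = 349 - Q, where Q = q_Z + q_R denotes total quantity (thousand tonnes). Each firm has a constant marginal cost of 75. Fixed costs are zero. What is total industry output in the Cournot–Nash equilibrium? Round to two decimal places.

182.67

A representative firm's profit is π_i = q_i(349 - Q) - 75q_i.
Setting ∂π_i/∂q_i = 0 with rivals' quantities fixed: 274 - 2q_i - q_j = 0.
By symmetry each firm produces the same amount; substituting q_j = q_i yields q_i = 274/3.
Total output Q = 274/3 + 274/3 = 548/3.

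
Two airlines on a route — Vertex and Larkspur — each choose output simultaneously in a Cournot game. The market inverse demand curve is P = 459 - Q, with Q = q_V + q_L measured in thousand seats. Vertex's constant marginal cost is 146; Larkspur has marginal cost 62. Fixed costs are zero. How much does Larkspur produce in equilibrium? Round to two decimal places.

Vertex's profit: π_V = (459 - Q)q_V - (146q_V). Setting ∂π_V/∂q_V = 0: 313 - 2q_V - (q_L) = 0.
Larkspur's first-order condition: 397 - 2q_L - (q_V) = 0.
Rearranging gives the reaction functions q_V = (313 - q_L)/2 and q_L = (397 - q_V)/2.
Solving the pair: q_V = 229/3, q_L = 481/3.

160.33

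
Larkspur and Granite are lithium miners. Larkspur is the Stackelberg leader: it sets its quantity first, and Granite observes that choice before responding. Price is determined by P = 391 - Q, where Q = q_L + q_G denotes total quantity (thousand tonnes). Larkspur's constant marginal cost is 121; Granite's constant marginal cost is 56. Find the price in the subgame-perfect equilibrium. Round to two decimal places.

172.25

Solve by backward induction. Given q_L, the follower Granite maximises π_G = (391 - q_L - q_G)q_G - 56q_G.
∂π_G/∂q_G = 335 - q_L - 2q_G = 0 gives the reaction function q_G = (335 - q_L)/2.
Larkspur substitutes q_G(q_L) into its own profit: π_L = q_L(391 - q_L - (335 - q_L)/2) - 121q_L = (447/2 - (1/2)q_L)q_L - 121q_L.
Maximising: ∂π_L/∂q_L = 205/2 - q_L = 0, giving q_L = 205/2.
Then q_G = (335 - 205/2)/2 = 465/4.
Total output Q = 875/4, so price P = 391 - 875/4 = 689/4.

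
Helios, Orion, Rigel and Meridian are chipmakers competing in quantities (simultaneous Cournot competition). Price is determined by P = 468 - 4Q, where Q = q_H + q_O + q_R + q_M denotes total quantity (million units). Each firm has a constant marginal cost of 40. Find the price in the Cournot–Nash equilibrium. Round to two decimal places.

125.60

A representative firm's profit is π_i = q_i(468 - 4Q) - 40q_i.
First-order condition (treating rivals' output as given): 428 - 8q_i - 4·Σ_{j≠i} q_j = 0.
By symmetry each firm produces the same amount; substituting Σ_{j≠i} q_j = 3q_i yields q_i = 428/20 = 107/5.
Total output Q = 428/5, so price P = 468 - 4·(428/5) = 628/5.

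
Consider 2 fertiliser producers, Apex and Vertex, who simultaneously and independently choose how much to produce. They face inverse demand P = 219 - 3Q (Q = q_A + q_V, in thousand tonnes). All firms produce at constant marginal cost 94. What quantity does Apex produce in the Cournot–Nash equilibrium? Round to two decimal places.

13.89

A representative firm's profit is π_i = q_i(219 - 3Q) - 94q_i.
Setting ∂π_i/∂q_i = 0 with rivals' quantities fixed: 125 - 6q_i - 3q_j = 0.
By symmetry each firm produces the same amount; substituting q_j = q_i yields q_i = 125/9.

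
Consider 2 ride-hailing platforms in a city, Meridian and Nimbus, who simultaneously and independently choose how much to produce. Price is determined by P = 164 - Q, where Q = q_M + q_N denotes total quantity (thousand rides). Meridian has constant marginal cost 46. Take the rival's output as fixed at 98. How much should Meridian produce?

10

With the rival's output fixed at 98, Meridian's profit is π_M = (164 - 98 - q_M)q_M - (46q_M) = (66 - q_M)q_M - (46q_M).
∂π_M/∂q_M = 20 - 2q_M = 0, so q_M = 10.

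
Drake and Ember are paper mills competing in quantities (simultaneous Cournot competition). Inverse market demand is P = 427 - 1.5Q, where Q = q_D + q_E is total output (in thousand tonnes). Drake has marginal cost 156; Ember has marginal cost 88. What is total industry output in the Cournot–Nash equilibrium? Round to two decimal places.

Drake's profit: π_D = (427 - 1.5Q)q_D - (156q_D). Setting ∂π_D/∂q_D = 0: 271 - 3q_D - (3/2)(q_E) = 0.
Ember's first-order condition: 339 - 3q_E - (3/2)(q_D) = 0.
So q_D = (271 - (3/2)q_E)/3 and q_E = (339 - (3/2)q_D)/3.
Substituting one into the other gives q_D = 406/9 and q_E = 814/9.
Total output Q = 406/9 + 814/9 = 1220/9.

135.56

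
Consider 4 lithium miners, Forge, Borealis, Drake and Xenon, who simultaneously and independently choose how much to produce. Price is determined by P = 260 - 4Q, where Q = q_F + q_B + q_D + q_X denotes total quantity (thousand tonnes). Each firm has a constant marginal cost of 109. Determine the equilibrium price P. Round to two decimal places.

139.20

Each firm earns π_i = (260 - 4Q)q_i - 109q_i.
Setting ∂π_i/∂q_i = 0 with rivals' quantities fixed: 151 - 8q_i - 4·Σ_{j≠i} q_j = 0.
By symmetry each firm produces the same amount; substituting Σ_{j≠i} q_j = 3q_i yields q_i = 151/20.
Total output Q = 151/5, so price P = 260 - 4·(151/5) = 696/5.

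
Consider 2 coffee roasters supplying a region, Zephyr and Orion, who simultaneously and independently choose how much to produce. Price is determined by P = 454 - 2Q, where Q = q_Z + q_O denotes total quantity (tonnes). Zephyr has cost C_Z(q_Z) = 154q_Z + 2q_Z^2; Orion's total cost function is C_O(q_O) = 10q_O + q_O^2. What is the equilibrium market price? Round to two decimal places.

Zephyr's profit: π_Z = (454 - 2Q)q_Z - (154q_Z + 2q_Z²). Setting ∂π_Z/∂q_Z = 0: 300 - 8q_Z - 2(q_O) = 0.
Orion's first-order condition: 444 - 6q_O - 2(q_Z) = 0.
So q_Z = (300 - 2q_O)/8 and q_O = (444 - 2q_Z)/6.
Substituting one into the other gives q_Z = 228/11 and q_O = 738/11.
Total output Q = 966/11, so price P = 454 - 2·(966/11) = 278.3636.

278.36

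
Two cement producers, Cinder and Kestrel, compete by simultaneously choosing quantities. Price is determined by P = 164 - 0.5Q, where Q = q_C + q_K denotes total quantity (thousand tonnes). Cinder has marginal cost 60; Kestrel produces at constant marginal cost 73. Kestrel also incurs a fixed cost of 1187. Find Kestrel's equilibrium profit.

Cinder's profit: π_C = (164 - 0.5Q)q_C - (60q_C). Setting ∂π_C/∂q_C = 0: 104 - q_C - (1/2)(q_K) = 0.
Kestrel's first-order condition: 91 - q_K - (1/2)(q_C) = 0.
Rearranging gives the reaction functions q_C = (104 - (1/2)q_K) and q_K = (91 - (1/2)q_C).
Solving the pair: q_C = 78, q_K = 52.
Price P = 164 - (1/2)·130 = 99.
Kestrel's profit: (99 - 73)·52 - 1187 = 165.

165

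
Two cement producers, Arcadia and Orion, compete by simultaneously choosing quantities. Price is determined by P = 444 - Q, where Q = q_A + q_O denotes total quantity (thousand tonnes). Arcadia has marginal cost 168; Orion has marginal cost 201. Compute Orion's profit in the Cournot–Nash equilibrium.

Arcadia's profit: π_A = (444 - Q)q_A - (168q_A). Setting ∂π_A/∂q_A = 0: 276 - 2q_A - (q_O) = 0.
Orion's profit: π_O = (444 - Q)q_O - (201q_O). Setting ∂π_O/∂q_O = 0: 243 - 2q_O - (q_A) = 0.
Best responses: q_A = (276 - q_O)/2, q_O = (243 - q_A)/2.
Solving the pair: q_A = 103, q_O = 70.
Price P = 444 - 173 = 271.
Orion's profit: (271 - 201)·70 = 4900.

4900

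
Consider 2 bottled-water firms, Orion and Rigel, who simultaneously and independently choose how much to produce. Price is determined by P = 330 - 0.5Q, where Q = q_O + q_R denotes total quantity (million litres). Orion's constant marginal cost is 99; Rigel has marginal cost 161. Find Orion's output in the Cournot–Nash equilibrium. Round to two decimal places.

Orion's profit: π_O = (330 - 0.5Q)q_O - (99q_O). Setting ∂π_O/∂q_O = 0: 231 - q_O - (1/2)(q_R) = 0.
Rigel's profit: π_R = (330 - 0.5Q)q_R - (161q_R). Setting ∂π_R/∂q_R = 0: 169 - q_R - (1/2)(q_O) = 0.
Best responses: q_O = (231 - (1/2)q_R), q_R = (169 - (1/2)q_O).
Substituting one into the other gives q_O = 586/3 and q_R = 214/3.

195.33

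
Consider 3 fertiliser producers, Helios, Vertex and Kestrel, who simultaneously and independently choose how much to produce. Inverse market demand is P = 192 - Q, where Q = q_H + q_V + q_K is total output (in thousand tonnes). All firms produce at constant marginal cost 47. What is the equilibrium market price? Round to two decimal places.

A representative firm's profit is π_i = q_i(192 - Q) - 47q_i.
Setting ∂π_i/∂q_i = 0 with rivals' quantities fixed: 145 - 2q_i - Σ_{j≠i} q_j = 0.
By symmetry each firm produces the same amount; substituting Σ_{j≠i} q_j = 2q_i yields q_i = 145/4.
Total output Q = 435/4, so price P = 192 - 435/4 = 333/4.

83.25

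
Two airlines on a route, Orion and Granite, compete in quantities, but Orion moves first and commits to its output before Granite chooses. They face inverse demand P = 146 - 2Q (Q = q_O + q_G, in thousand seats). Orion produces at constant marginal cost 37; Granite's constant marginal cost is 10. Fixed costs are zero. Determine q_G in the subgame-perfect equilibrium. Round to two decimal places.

23.75

The follower Granite best-responds to any q_O: π_G = (146 - 2Q)q_G - 10q_G.
Setting the follower's marginal profit to zero, 136 - 2q_O - 4q_G = 0, i.e. q_G = (136 - 2q_O)/4.
Orion substitutes q_G(q_O) into its own profit: π_O = q_O(146 - 2q_O - (136 - 2q_O)/2) - 37q_O = (78 - q_O)q_O - 37q_O.
Leader FOC: 41 - 2q_O = 0, so q_O = 41/2.
Then q_G = (136 - 2·(41/2))/4 = 95/4.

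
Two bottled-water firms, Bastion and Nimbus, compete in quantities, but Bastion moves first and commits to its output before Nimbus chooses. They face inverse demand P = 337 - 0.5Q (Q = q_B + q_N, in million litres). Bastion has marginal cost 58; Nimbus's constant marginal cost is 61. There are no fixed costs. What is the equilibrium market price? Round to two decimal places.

The follower Nimbus best-responds to any q_B: π_N = (337 - 0.5Q)q_N - 61q_N.
Setting the follower's marginal profit to zero, 276 - (1/2)q_B - q_N = 0, i.e. q_N = (276 - (1/2)q_B).
Bastion substitutes q_N(q_B) into its own profit: π_B = q_B(337 - (1/2)q_B - (276 - (1/2)q_B)/2) - 58q_B = (199 - (1/4)q_B)q_B - 58q_B.
The leader's first-order condition 141 - (1/2)q_B = 0 yields q_B = 282.
Then q_N = (276 - (1/2)·282) = 135.
Total output Q = 417, so price P = 337 - (1/2)·417 = 257/2.

128.50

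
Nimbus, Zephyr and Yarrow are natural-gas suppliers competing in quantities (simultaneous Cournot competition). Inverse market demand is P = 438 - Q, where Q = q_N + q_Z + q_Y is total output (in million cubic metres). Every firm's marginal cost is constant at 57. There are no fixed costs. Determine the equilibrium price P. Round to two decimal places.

A representative firm's profit is π_i = q_i(438 - Q) - 57q_i.
First-order condition (treating rivals' output as given): 381 - 2q_i - Σ_{j≠i} q_j = 0.
By symmetry each firm produces the same amount; substituting Σ_{j≠i} q_j = 2q_i yields q_i = 381/4.
Total output Q = 1143/4, so price P = 438 - 1143/4 = 609/4.

152.25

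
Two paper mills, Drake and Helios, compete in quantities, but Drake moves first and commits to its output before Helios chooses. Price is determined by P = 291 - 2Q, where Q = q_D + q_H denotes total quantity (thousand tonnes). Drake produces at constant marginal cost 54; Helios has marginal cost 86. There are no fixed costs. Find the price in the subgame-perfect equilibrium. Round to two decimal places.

Solve by backward induction. Given q_D, the follower Helios maximises π_H = (291 - 2q_D - 2q_H)q_H - 86q_H.
∂π_H/∂q_H = 205 - 2q_D - 4q_H = 0 gives the reaction function q_H = (205 - 2q_D)/4.
Drake substitutes q_H(q_D) into its own profit: π_D = q_D(291 - 2q_D - (205 - 2q_D)/2) - 54q_D = (377/2 - q_D)q_D - 54q_D.
Leader FOC: 269/2 - 2q_D = 0, so q_D = 269/4.
Then q_H = (205 - 2·(269/4))/4 = 141/8.
Total output Q = 679/8, so price P = 291 - 2·(679/8) = 485/4.

121.25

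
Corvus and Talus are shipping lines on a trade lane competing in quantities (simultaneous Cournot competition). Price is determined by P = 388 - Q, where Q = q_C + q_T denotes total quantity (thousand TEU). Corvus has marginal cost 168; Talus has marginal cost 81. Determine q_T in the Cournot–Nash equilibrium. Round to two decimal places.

131.33

Corvus's profit: π_C = (388 - Q)q_C - (168q_C). Setting ∂π_C/∂q_C = 0: 220 - 2q_C - (q_T) = 0.
Talus's profit: π_T = (388 - Q)q_T - (81q_T). Setting ∂π_T/∂q_T = 0: 307 - 2q_T - (q_C) = 0.
So q_C = (220 - q_T)/2 and q_T = (307 - q_C)/2.
Substituting one into the other gives q_C = 133/3 and q_T = 394/3.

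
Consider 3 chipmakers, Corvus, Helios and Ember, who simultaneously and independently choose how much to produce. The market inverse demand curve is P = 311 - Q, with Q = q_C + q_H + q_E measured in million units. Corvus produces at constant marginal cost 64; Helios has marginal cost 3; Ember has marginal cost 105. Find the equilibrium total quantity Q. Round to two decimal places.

Corvus's profit: π_C = (311 - Q)q_C - (64q_C). Setting ∂π_C/∂q_C = 0: 247 - 2q_C - (q_H + q_E) = 0.
Helios's first-order condition: 308 - 2q_H - (q_C + q_E) = 0.
Ember's first-order condition: 206 - 2q_E - (q_C + q_H) = 0.
Summing all 3 equations gives 761 − 4Q = 0, hence Q = 761/4.
Back-substituting: q_C = (247 − 761/4) = 227/4, q_H = (308 − 761/4) = 471/4, q_E = (206 − 761/4) = 63/4.
Total output Q = 227/4 + 471/4 + 63/4 = 761/4.

190.25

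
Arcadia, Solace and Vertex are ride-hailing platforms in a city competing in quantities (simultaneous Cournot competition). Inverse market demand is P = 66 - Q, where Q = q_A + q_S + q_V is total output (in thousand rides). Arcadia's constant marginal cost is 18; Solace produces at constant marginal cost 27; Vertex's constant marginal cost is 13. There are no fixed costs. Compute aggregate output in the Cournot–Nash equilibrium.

35

Arcadia's profit: π_A = (66 - Q)q_A - (18q_A). Setting ∂π_A/∂q_A = 0: 48 - 2q_A - (q_S + q_V) = 0.
Solace's first-order condition: 39 - 2q_S - (q_A + q_V) = 0.
Vertex's profit: π_V = (66 - Q)q_V - (13q_V). Setting ∂π_V/∂q_V = 0: 53 - 2q_V - (q_A + q_S) = 0.
Adding the 3 conditions: 140 − 2Q − 2Q = 0, i.e. Q = 35.
Back-substituting: q_A = (48 − 35) = 13, q_S = (39 − 35) = 4, q_V = (53 − 35) = 18.
Total output Q = 13 + 4 + 18 = 35.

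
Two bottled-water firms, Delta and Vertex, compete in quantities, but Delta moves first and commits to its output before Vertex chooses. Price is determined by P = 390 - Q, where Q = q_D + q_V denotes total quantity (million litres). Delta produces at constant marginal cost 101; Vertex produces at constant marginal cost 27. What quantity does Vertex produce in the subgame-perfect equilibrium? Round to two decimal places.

The follower Vertex best-responds to any q_D: π_V = (390 - Q)q_V - 27q_V.
∂π_V/∂q_V = 363 - q_D - 2q_V = 0 gives the reaction function q_V = (363 - q_D)/2.
The leader anticipates this reaction. Substituting into P = 390 - Q gives P = 417/2 - (1/2)q_D, so π_D = (417/2 - (1/2)q_D)q_D - 101q_D.
The leader's first-order condition 215/2 - q_D = 0 yields q_D = 215/2.
Then q_V = (363 - 215/2)/2 = 511/4.

127.75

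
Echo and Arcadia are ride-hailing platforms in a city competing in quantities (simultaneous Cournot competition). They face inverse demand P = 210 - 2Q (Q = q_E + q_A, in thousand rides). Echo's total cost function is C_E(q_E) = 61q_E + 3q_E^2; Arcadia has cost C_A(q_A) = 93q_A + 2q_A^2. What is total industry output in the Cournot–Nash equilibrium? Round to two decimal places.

Echo's profit: π_E = (210 - 2Q)q_E - (61q_E + 3q_E²). Setting ∂π_E/∂q_E = 0: 149 - 10q_E - 2(q_A) = 0.
Arcadia's first-order condition: 117 - 8q_A - 2(q_E) = 0.
Best responses: q_E = (149 - 2q_A)/10, q_A = (117 - 2q_E)/8.
Solving the pair: q_E = 479/38, q_A = 218/19.
Total output Q = 479/38 + 218/19 = 915/38.

24.08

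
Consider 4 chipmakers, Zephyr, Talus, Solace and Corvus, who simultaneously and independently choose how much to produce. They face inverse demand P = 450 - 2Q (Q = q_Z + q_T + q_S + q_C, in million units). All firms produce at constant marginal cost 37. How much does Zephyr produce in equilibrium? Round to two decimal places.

Each firm earns π_i = (450 - 2Q)q_i - 37q_i.
Setting ∂π_i/∂q_i = 0 with rivals' quantities fixed: 413 - 4q_i - 2·Σ_{j≠i} q_j = 0.
With identical firms every q_j equals q_i, so Σ_{j≠i} q_j = 3q_i and 413 = 10q_i, giving q_i = 413/10.

41.30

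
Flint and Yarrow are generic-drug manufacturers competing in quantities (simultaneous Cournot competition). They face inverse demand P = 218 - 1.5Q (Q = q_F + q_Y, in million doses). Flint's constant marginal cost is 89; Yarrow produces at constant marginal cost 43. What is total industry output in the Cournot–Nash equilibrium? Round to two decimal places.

Flint's profit: π_F = (218 - 1.5Q)q_F - (89q_F). Setting ∂π_F/∂q_F = 0: 129 - 3q_F - (3/2)(q_Y) = 0.
Yarrow's first-order condition: 175 - 3q_Y - (3/2)(q_F) = 0.
So q_F = (129 - (3/2)q_Y)/3 and q_Y = (175 - (3/2)q_F)/3.
Solving the pair: q_F = 166/9, q_Y = 442/9.
Total output Q = 166/9 + 442/9 = 608/9.

67.56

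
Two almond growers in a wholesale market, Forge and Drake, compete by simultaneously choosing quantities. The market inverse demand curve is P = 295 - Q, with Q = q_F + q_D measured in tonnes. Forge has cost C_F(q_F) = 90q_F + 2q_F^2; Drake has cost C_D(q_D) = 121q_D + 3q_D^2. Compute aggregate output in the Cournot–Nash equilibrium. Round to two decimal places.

49.04

Forge's profit: π_F = (295 - Q)q_F - (90q_F + 2q_F²). Setting ∂π_F/∂q_F = 0: 205 - 6q_F - (q_D) = 0.
Drake's profit: π_D = (295 - Q)q_D - (121q_D + 3q_D²). Setting ∂π_D/∂q_D = 0: 174 - 8q_D - (q_F) = 0.
So q_F = (205 - q_D)/6 and q_D = (174 - q_F)/8.
Solving the pair: q_F = 1466/47, q_D = 839/47.
Total output Q = 1466/47 + 839/47 = 49.0426.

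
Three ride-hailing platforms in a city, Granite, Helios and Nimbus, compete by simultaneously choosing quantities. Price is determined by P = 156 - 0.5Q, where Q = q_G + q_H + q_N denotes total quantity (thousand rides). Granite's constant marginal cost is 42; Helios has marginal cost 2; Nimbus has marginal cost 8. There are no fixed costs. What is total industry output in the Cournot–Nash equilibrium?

208

Granite's profit: π_G = (156 - 0.5Q)q_G - (42q_G). Setting ∂π_G/∂q_G = 0: 114 - q_G - (1/2)(q_H + q_N) = 0.
Helios's profit: π_H = (156 - 0.5Q)q_H - (2q_H). Setting ∂π_H/∂q_H = 0: 154 - q_H - (1/2)(q_G + q_N) = 0.
Nimbus's profit: π_N = (156 - 0.5Q)q_N - (8q_N). Setting ∂π_N/∂q_N = 0: 148 - q_N - (1/2)(q_G + q_H) = 0.
Adding the 3 conditions: 416 − Q − Q = 0, i.e. Q = 208.
Back-substituting: q_G = (114 − 104)/(1/2) = 20, q_H = (154 − 104)/(1/2) = 100, q_N = (148 − 104)/(1/2) = 88.
Total output Q = 20 + 100 + 88 = 208.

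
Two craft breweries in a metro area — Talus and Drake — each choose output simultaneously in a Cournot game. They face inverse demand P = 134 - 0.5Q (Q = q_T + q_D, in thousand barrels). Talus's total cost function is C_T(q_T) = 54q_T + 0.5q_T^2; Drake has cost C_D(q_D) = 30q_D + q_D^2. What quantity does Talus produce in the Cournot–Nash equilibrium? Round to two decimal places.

32.70

Talus's profit: π_T = (134 - 0.5Q)q_T - (54q_T + (1/2)q_T²). Setting ∂π_T/∂q_T = 0: 80 - 2q_T - (1/2)(q_D) = 0.
Drake's first-order condition: 104 - 3q_D - (1/2)(q_T) = 0.
So q_T = (80 - (1/2)q_D)/2 and q_D = (104 - (1/2)q_T)/3.
Substituting one into the other gives q_T = 752/23 and q_D = 672/23.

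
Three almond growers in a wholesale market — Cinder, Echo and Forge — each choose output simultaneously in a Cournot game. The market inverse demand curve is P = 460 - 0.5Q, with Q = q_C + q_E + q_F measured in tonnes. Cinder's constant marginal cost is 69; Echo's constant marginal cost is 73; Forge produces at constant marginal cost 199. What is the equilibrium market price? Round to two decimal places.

Cinder's profit: π_C = (460 - 0.5Q)q_C - (69q_C). Setting ∂π_C/∂q_C = 0: 391 - q_C - (1/2)(q_E + q_F) = 0.
Echo's first-order condition: 387 - q_E - (1/2)(q_C + q_F) = 0.
Forge's first-order condition: 261 - q_F - (1/2)(q_C + q_E) = 0.
Adding the 3 conditions: 1039 − Q − Q = 0, i.e. Q = 1039/2.
Back-substituting: q_C = (391 − 1039/4)/(1/2) = 525/2, q_E = (387 − 1039/4)/(1/2) = 509/2, q_F = (261 − 1039/4)/(1/2) = 5/2.
Total output Q = 1039/2, so price P = 460 - (1/2)·(1039/2) = 801/4.

200.25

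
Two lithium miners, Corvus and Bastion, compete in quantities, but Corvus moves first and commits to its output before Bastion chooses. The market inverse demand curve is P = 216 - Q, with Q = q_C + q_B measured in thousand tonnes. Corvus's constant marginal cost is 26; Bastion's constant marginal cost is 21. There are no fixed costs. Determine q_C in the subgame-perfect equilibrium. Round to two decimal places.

Solve by backward induction. Given q_C, the follower Bastion maximises π_B = (216 - q_C - q_B)q_B - 21q_B.
Follower FOC: 195 - q_C - 2q_B = 0, so q_B(q_C) = (195 - q_C)/2.
Corvus substitutes q_B(q_C) into its own profit: π_C = q_C(216 - q_C - (195 - q_C)/2) - 26q_C = (237/2 - (1/2)q_C)q_C - 26q_C.
The leader's first-order condition 185/2 - q_C = 0 yields q_C = 185/2.
Then q_B = (195 - 185/2)/2 = 205/4.

92.50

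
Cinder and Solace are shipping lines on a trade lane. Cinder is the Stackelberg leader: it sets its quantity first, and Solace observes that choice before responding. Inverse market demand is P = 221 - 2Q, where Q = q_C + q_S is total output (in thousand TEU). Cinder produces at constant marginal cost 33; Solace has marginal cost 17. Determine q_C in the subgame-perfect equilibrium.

Solve by backward induction. Given q_C, the follower Solace maximises π_S = (221 - 2q_C - 2q_S)q_S - 17q_S.
Setting the follower's marginal profit to zero, 204 - 2q_C - 4q_S = 0, i.e. q_S = (204 - 2q_C)/4.
Cinder substitutes q_S(q_C) into its own profit: π_C = q_C(221 - 2q_C - (204 - 2q_C)/2) - 33q_C = (119 - q_C)q_C - 33q_C.
Maximising: ∂π_C/∂q_C = 86 - 2q_C = 0, giving q_C = 43.
Then q_S = (204 - 2·43)/4 = 59/2.

43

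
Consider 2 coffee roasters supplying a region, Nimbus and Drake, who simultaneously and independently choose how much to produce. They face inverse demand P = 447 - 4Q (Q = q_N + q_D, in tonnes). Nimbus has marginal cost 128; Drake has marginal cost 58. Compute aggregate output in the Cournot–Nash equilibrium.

Nimbus's profit: π_N = (447 - 4Q)q_N - (128q_N). Setting ∂π_N/∂q_N = 0: 319 - 8q_N - 4(q_D) = 0.
Drake's first-order condition: 389 - 8q_D - 4(q_N) = 0.
Rearranging gives the reaction functions q_N = (319 - 4q_D)/8 and q_D = (389 - 4q_N)/8.
Substituting one into the other gives q_N = 83/4 and q_D = 153/4.
Total output Q = 83/4 + 153/4 = 59.

59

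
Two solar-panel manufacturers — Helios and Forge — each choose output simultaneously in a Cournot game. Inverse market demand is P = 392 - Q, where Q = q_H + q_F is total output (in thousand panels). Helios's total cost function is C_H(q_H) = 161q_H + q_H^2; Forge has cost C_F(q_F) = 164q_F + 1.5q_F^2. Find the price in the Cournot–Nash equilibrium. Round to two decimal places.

Helios's profit: π_H = (392 - Q)q_H - (161q_H + q_H²). Setting ∂π_H/∂q_H = 0: 231 - 4q_H - (q_F) = 0.
Forge's first-order condition: 228 - 5q_F - (q_H) = 0.
So q_H = (231 - q_F)/4 and q_F = (228 - q_H)/5.
Substituting one into the other gives q_H = 927/19 and q_F = 681/19.
Total output Q = 1608/19, so price P = 392 - 1608/19 = 307.3684.

307.37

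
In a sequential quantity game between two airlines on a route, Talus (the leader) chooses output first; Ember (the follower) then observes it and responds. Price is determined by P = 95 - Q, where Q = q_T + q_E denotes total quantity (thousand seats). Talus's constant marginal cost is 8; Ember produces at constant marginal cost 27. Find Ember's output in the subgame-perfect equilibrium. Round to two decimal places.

Solve by backward induction. Given q_T, the follower Ember maximises π_E = (95 - q_T - q_E)q_E - 27q_E.
∂π_E/∂q_E = 68 - q_T - 2q_E = 0 gives the reaction function q_E = (68 - q_T)/2.
The leader anticipates this reaction. Substituting into P = 95 - Q gives P = 61 - (1/2)q_T, so π_T = (61 - (1/2)q_T)q_T - 8q_T.
Leader FOC: 53 - q_T = 0, so q_T = 53.
Then q_E = (68 - 53)/2 = 15/2.

7.50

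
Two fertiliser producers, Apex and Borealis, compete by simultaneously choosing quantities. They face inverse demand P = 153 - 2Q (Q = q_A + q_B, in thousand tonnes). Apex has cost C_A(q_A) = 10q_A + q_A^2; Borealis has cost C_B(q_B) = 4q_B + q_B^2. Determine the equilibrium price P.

Apex's profit: π_A = (153 - 2Q)q_A - (10q_A + q_A²). Setting ∂π_A/∂q_A = 0: 143 - 6q_A - 2(q_B) = 0.
Borealis's first-order condition: 149 - 6q_B - 2(q_A) = 0.
Rearranging gives the reaction functions q_A = (143 - 2q_B)/6 and q_B = (149 - 2q_A)/6.
Solving the pair: q_A = 35/2, q_B = 19.
Total output Q = 73/2, so price P = 153 - 2·(73/2) = 80.

80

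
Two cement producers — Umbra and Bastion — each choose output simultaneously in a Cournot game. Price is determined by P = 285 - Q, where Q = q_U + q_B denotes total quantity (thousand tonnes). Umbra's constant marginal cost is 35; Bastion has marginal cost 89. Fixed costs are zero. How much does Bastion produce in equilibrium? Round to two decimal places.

47.33

Umbra's profit: π_U = (285 - Q)q_U - (35q_U). Setting ∂π_U/∂q_U = 0: 250 - 2q_U - (q_B) = 0.
Bastion's first-order condition: 196 - 2q_B - (q_U) = 0.
Best responses: q_U = (250 - q_B)/2, q_B = (196 - q_U)/2.
Substituting one into the other gives q_U = 304/3 and q_B = 142/3.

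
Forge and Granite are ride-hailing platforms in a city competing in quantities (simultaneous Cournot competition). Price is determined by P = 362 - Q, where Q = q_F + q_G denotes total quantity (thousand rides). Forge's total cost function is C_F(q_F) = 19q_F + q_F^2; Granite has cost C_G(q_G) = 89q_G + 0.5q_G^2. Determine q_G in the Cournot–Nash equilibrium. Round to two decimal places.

68.09

Forge's profit: π_F = (362 - Q)q_F - (19q_F + q_F²). Setting ∂π_F/∂q_F = 0: 343 - 4q_F - (q_G) = 0.
Granite's first-order condition: 273 - 3q_G - (q_F) = 0.
Rearranging gives the reaction functions q_F = (343 - q_G)/4 and q_G = (273 - q_F)/3.
Substituting one into the other gives q_F = 756/11 and q_G = 749/11.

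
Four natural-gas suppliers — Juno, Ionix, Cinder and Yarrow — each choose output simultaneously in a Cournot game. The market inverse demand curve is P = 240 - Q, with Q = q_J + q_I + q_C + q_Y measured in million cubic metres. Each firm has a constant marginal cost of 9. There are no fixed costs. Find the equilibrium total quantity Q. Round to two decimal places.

Each firm earns π_i = (240 - Q)q_i - 9q_i.
Setting ∂π_i/∂q_i = 0 with rivals' quantities fixed: 231 - 2q_i - Σ_{j≠i} q_j = 0.
With identical firms every q_j equals q_i, so Σ_{j≠i} q_j = 3q_i and 231 = 5q_i, giving q_i = 231/5.
Total output Q = 231/5 + 231/5 + 231/5 + 231/5 = 924/5.

184.80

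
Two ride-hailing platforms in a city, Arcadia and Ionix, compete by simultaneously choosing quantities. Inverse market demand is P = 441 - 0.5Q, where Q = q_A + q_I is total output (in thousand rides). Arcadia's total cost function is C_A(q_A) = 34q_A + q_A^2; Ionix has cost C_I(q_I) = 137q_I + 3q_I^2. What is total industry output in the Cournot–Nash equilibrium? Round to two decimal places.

164.12

Arcadia's profit: π_A = (441 - 0.5Q)q_A - (34q_A + q_A²). Setting ∂π_A/∂q_A = 0: 407 - 3q_A - (1/2)(q_I) = 0.
Ionix's profit: π_I = (441 - 0.5Q)q_I - (137q_I + 3q_I²). Setting ∂π_I/∂q_I = 0: 304 - 7q_I - (1/2)(q_A) = 0.
Rearranging gives the reaction functions q_A = (407 - (1/2)q_I)/3 and q_I = (304 - (1/2)q_A)/7.
Solving the pair: q_A = 129.9759, q_I = 34.1446.
Total output Q = 129.9759 + 34.1446 = 164.1205.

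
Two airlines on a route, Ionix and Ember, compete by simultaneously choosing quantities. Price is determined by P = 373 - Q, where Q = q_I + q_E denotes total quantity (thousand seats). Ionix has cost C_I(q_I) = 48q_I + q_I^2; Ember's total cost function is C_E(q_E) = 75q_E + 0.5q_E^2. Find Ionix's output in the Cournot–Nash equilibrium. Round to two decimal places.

Ionix's profit: π_I = (373 - Q)q_I - (48q_I + q_I²). Setting ∂π_I/∂q_I = 0: 325 - 4q_I - (q_E) = 0.
Ember's first-order condition: 298 - 3q_E - (q_I) = 0.
Best responses: q_I = (325 - q_E)/4, q_E = (298 - q_I)/3.
Substituting one into the other gives q_I = 677/11 and q_E = 867/11.

61.55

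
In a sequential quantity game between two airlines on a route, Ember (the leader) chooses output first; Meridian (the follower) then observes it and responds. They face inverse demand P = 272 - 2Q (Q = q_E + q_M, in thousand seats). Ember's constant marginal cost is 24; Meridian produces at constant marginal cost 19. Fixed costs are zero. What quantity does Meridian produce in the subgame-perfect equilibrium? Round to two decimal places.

32.88

Solve by backward induction. Given q_E, the follower Meridian maximises π_M = (272 - 2q_E - 2q_M)q_M - 19q_M.
∂π_M/∂q_M = 253 - 2q_E - 4q_M = 0 gives the reaction function q_M = (253 - 2q_E)/4.
The leader anticipates this reaction. Substituting into P = 272 - 2Q gives P = 291/2 - q_E, so π_E = (291/2 - q_E)q_E - 24q_E.
Maximising: ∂π_E/∂q_E = 243/2 - 2q_E = 0, giving q_E = 243/4.
Then q_M = (253 - 2·(243/4))/4 = 263/8.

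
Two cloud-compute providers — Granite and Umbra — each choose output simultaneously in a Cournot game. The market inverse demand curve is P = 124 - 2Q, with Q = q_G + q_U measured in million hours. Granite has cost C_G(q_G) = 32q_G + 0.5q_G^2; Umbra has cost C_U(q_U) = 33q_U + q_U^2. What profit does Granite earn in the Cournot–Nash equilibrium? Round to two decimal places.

506.29

Granite's profit: π_G = (124 - 2Q)q_G - (32q_G + (1/2)q_G²). Setting ∂π_G/∂q_G = 0: 92 - 5q_G - 2(q_U) = 0.
Umbra's profit: π_U = (124 - 2Q)q_U - (33q_U + q_U²). Setting ∂π_U/∂q_U = 0: 91 - 6q_U - 2(q_G) = 0.
Best responses: q_G = (92 - 2q_U)/5, q_U = (91 - 2q_G)/6.
Substituting one into the other gives q_G = 185/13 and q_U = 271/26.
Price P = 124 - 2·(641/26) = 971/13.
Granite's profit: (971/13)·(185/13) - 32·(185/13) - (1/2)(185/13)² = 506.2870.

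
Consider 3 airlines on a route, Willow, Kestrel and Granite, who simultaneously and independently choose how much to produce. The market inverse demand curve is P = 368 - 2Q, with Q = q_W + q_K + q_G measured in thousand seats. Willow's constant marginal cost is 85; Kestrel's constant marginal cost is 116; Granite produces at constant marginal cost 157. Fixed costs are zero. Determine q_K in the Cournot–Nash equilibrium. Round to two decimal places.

Willow's profit: π_W = (368 - 2Q)q_W - (85q_W). Setting ∂π_W/∂q_W = 0: 283 - 4q_W - 2(q_K + q_G) = 0.
Kestrel's first-order condition: 252 - 4q_K - 2(q_W + q_G) = 0.
Granite's first-order condition: 211 - 4q_G - 2(q_W + q_K) = 0.
Summing all 3 equations gives 746 − 8Q = 0, hence Q = 373/4.
Back-substituting: q_W = (283 − 373/2)/2 = 193/4, q_K = (252 − 373/2)/2 = 131/4, q_G = (211 − 373/2)/2 = 49/4.

32.75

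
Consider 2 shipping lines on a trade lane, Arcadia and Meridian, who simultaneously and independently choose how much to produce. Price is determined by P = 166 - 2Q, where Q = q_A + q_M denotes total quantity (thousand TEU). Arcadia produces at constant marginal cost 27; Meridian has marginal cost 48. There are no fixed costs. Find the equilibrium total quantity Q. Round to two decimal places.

42.83

Arcadia's profit: π_A = (166 - 2Q)q_A - (27q_A). Setting ∂π_A/∂q_A = 0: 139 - 4q_A - 2(q_M) = 0.
Meridian's profit: π_M = (166 - 2Q)q_M - (48q_M). Setting ∂π_M/∂q_M = 0: 118 - 4q_M - 2(q_A) = 0.
So q_A = (139 - 2q_M)/4 and q_M = (118 - 2q_A)/4.
Substituting one into the other gives q_A = 80/3 and q_M = 97/6.
Total output Q = 80/3 + 97/6 = 257/6.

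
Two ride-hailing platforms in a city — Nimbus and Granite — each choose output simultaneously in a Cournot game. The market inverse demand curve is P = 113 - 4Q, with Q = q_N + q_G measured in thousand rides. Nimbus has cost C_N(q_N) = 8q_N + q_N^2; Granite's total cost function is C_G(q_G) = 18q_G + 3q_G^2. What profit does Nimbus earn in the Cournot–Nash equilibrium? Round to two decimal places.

Nimbus's profit: π_N = (113 - 4Q)q_N - (8q_N + q_N²). Setting ∂π_N/∂q_N = 0: 105 - 10q_N - 4(q_G) = 0.
Granite's profit: π_G = (113 - 4Q)q_G - (18q_G + 3q_G²). Setting ∂π_G/∂q_G = 0: 95 - 14q_G - 4(q_N) = 0.
Rearranging gives the reaction functions q_N = (105 - 4q_G)/10 and q_G = (95 - 4q_N)/14.
Substituting one into the other gives q_N = 545/62 and q_G = 265/62.
Price P = 113 - 4·(405/31) = 1883/31.
Nimbus's profit: (1883/31)·(545/62) - 8·(545/62) - (545/62)² = 386.3489.

386.35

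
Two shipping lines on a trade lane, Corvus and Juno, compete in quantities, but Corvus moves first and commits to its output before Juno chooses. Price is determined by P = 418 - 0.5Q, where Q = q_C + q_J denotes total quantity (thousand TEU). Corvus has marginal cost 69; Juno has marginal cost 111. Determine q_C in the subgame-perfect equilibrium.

391

Solve by backward induction. Given q_C, the follower Juno maximises π_J = (418 - (1/2)q_C - (1/2)q_J)q_J - 111q_J.
Follower FOC: 307 - (1/2)q_C - q_J = 0, so q_J(q_C) = (307 - (1/2)q_C).
The leader anticipates this reaction. Substituting into P = 418 - 0.5Q gives P = 529/2 - (1/4)q_C, so π_C = (529/2 - (1/4)q_C)q_C - 69q_C.
The leader's first-order condition 391/2 - (1/2)q_C = 0 yields q_C = 391.
Then q_J = (307 - (1/2)·391) = 223/2.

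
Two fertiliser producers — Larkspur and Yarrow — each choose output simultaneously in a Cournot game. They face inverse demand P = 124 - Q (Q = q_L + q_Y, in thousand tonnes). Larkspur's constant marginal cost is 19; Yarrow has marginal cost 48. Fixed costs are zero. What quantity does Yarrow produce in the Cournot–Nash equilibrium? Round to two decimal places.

Larkspur's profit: π_L = (124 - Q)q_L - (19q_L). Setting ∂π_L/∂q_L = 0: 105 - 2q_L - (q_Y) = 0.
Yarrow's first-order condition: 76 - 2q_Y - (q_L) = 0.
Best responses: q_L = (105 - q_Y)/2, q_Y = (76 - q_L)/2.
Solving the pair: q_L = 134/3, q_Y = 47/3.

15.67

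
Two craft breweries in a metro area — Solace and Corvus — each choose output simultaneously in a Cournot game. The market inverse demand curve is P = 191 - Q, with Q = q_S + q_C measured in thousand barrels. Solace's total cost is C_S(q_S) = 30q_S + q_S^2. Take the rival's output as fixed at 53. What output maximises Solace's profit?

With the rival's output fixed at 53, Solace's profit is π_S = (191 - 53 - q_S)q_S - (30q_S + q_S²) = (138 - q_S)q_S - (30q_S + q_S²).
∂π_S/∂q_S = 108 - 4q_S = 0, so q_S = 27.

27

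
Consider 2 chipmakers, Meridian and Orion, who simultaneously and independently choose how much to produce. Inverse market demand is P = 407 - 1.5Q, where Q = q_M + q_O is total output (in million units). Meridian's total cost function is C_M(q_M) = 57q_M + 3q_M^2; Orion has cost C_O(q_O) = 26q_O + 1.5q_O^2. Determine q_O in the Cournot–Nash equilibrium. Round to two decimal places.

Meridian's profit: π_M = (407 - 1.5Q)q_M - (57q_M + 3q_M²). Setting ∂π_M/∂q_M = 0: 350 - 9q_M - (3/2)(q_O) = 0.
Orion's first-order condition: 381 - 6q_O - (3/2)(q_M) = 0.
Rearranging gives the reaction functions q_M = (350 - (3/2)q_O)/9 and q_O = (381 - (3/2)q_M)/6.
Solving the pair: q_M = 29.5362, q_O = 56.1159.

56.12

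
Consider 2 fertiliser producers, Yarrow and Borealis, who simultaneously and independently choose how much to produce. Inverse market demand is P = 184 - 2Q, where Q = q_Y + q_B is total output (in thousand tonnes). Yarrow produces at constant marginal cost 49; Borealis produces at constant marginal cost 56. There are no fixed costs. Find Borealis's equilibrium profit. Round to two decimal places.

Yarrow's profit: π_Y = (184 - 2Q)q_Y - (49q_Y). Setting ∂π_Y/∂q_Y = 0: 135 - 4q_Y - 2(q_B) = 0.
Borealis's first-order condition: 128 - 4q_B - 2(q_Y) = 0.
So q_Y = (135 - 2q_B)/4 and q_B = (128 - 2q_Y)/4.
Solving the pair: q_Y = 71/3, q_B = 121/6.
Price P = 184 - 2·(263/6) = 289/3.
Borealis's profit: (289/3 - 56)·(121/6) = 813.3889.

813.39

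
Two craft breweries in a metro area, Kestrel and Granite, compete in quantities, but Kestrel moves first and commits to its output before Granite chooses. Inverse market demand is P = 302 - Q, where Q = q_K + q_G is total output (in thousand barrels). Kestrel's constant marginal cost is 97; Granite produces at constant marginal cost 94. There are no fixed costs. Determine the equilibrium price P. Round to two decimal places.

The follower Granite best-responds to any q_K: π_G = (302 - Q)q_G - 94q_G.
∂π_G/∂q_G = 208 - q_K - 2q_G = 0 gives the reaction function q_G = (208 - q_K)/2.
Kestrel substitutes q_G(q_K) into its own profit: π_K = q_K(302 - q_K - (208 - q_K)/2) - 97q_K = (198 - (1/2)q_K)q_K - 97q_K.
The leader's first-order condition 101 - q_K = 0 yields q_K = 101.
Then q_G = (208 - 101)/2 = 107/2.
Total output Q = 309/2, so price P = 302 - 309/2 = 295/2.

147.50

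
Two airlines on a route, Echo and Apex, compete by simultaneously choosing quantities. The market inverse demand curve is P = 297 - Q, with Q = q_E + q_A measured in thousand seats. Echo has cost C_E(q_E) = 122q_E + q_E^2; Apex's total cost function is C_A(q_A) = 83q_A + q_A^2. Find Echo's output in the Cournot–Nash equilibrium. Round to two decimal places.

Echo's profit: π_E = (297 - Q)q_E - (122q_E + q_E²). Setting ∂π_E/∂q_E = 0: 175 - 4q_E - (q_A) = 0.
Apex's first-order condition: 214 - 4q_A - (q_E) = 0.
Rearranging gives the reaction functions q_E = (175 - q_A)/4 and q_A = (214 - q_E)/4.
Substituting one into the other gives q_E = 162/5 and q_A = 227/5.

32.40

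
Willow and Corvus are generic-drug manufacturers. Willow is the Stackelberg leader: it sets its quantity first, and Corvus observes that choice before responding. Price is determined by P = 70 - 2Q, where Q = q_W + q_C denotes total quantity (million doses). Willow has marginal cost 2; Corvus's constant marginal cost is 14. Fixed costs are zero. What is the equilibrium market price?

22

Solve by backward induction. Given q_W, the follower Corvus maximises π_C = (70 - 2q_W - 2q_C)q_C - 14q_C.
Setting the follower's marginal profit to zero, 56 - 2q_W - 4q_C = 0, i.e. q_C = (56 - 2q_W)/4.
Willow substitutes q_C(q_W) into its own profit: π_W = q_W(70 - 2q_W - (56 - 2q_W)/2) - 2q_W = (42 - q_W)q_W - 2q_W.
Leader FOC: 40 - 2q_W = 0, so q_W = 20.
Then q_C = (56 - 2·20)/4 = 4.
Total output Q = 24, so price P = 70 - 2·24 = 22.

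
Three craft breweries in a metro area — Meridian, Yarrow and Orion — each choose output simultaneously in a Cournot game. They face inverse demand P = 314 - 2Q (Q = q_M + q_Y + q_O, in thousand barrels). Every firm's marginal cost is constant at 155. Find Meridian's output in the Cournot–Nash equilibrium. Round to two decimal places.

19.88

Each firm earns π_i = (314 - 2Q)q_i - 155q_i.
First-order condition (treating rivals' output as given): 159 - 4q_i - 2·Σ_{j≠i} q_j = 0.
With identical firms every q_j equals q_i, so Σ_{j≠i} q_j = 2q_i and 159 = 8q_i, giving q_i = 159/8.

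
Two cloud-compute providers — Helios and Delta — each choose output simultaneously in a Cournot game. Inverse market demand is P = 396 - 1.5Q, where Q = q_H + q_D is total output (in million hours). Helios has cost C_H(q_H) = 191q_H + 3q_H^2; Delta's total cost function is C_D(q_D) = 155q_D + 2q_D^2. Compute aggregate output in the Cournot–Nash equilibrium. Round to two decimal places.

48.31

Helios's profit: π_H = (396 - 1.5Q)q_H - (191q_H + 3q_H²). Setting ∂π_H/∂q_H = 0: 205 - 9q_H - (3/2)(q_D) = 0.
Delta's first-order condition: 241 - 7q_D - (3/2)(q_H) = 0.
Best responses: q_H = (205 - (3/2)q_D)/9, q_D = (241 - (3/2)q_H)/7.
Substituting one into the other gives q_H = 17.6708 and q_D = 30.6420.
Total output Q = 17.6708 + 30.6420 = 48.3128.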